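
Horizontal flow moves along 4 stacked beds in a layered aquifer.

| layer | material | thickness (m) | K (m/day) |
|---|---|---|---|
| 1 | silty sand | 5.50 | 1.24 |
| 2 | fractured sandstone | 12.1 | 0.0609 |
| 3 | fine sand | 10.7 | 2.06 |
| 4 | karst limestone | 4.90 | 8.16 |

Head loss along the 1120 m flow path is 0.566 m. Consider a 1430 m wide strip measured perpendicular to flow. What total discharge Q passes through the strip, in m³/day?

Flow is parallel to layering, so each bed carries its own Darcy discharge and the transmissivities add.
Σ(K_i·b_i) = 1.24×5.50 + 0.0609×12.1 + 2.06×10.7 + 8.16×4.90 = 69.58 m²/day.
Hydraulic gradient i = Δh / L = 0.566 / 1120 = 0.0005054.
Q = Σ(K_i·b_i) · W · i = 69.58 × 1430 × 0.0005054 = 50.28 m³/day.

50.3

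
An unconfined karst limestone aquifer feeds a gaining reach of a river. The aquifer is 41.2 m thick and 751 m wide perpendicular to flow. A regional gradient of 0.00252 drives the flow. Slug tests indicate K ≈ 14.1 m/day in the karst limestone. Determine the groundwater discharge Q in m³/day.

Cross-sectional area A = 751 × 41.2 = 30941 m².
Hydraulic gradient i = 0.00252.
Darcy's law: Q = K · A · i = 14.10 × 30941 × 0.002520 = 1099 m³/day.

1100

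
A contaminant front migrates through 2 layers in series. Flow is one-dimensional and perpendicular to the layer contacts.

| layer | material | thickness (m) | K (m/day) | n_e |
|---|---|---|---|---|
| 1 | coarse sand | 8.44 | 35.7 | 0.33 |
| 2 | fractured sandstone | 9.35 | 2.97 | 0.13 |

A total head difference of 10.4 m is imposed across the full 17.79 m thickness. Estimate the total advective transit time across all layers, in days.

1.30

With flow normal to the layers, continuity requires the same specific discharge q through every layer.
Σ(b_i/K_i) = 8.44/35.7 + 9.35/2.97 = 3.385 d.
q = Δh / Σ(b_i/K_i) = 10.4 / 3.385 = 3.073 m/day.
In each layer the seepage velocity is v_i = q/n_i, so the layer transit time is t_i = b_i·n_i / q:
  layer 1 (coarse sand): t_1 = 8.44 × 0.33 / 3.073 = 0.9064 d
  layer 2 (fractured sandstone): t_2 = 9.35 × 0.13 / 3.073 = 0.3956 d
Total t = Σ t_i = 1.302 days.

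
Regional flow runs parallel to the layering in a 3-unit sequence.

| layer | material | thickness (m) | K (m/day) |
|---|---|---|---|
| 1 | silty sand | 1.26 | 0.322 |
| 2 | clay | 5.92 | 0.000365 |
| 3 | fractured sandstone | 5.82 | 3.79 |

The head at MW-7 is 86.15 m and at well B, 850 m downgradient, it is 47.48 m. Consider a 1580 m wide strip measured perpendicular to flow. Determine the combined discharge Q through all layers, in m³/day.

1610

Flow is parallel to layering, so each bed carries its own Darcy discharge and the transmissivities add.
Σ(K_i·b_i) = 0.322×1.26 + 0.000365×5.92 + 3.79×5.82 = 22.47 m²/day.
Hydraulic gradient i = (86.15 − 47.48) / 850 = 38.67 / 850 = 0.04549.
Q = Σ(K_i·b_i) · W · i = 22.47 × 1580 × 0.04549 = 1615 m³/day.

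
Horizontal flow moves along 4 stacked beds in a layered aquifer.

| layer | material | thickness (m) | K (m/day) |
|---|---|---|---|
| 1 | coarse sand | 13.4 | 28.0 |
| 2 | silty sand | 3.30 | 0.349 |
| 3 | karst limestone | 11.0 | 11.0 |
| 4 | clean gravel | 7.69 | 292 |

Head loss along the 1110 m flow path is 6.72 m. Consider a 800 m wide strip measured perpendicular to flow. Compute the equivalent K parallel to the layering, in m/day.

77.5

Flow is parallel to layering, so each bed carries its own Darcy discharge and the transmissivities add.
Σ(K_i·b_i) = 28.0×13.4 + 0.349×3.30 + 11.0×11.0 + 292×7.69 = 2743 m²/day.
Total thickness b = 35.39 m, so K_eq = Σ(K_i·b_i)/b = 77.50 m/day.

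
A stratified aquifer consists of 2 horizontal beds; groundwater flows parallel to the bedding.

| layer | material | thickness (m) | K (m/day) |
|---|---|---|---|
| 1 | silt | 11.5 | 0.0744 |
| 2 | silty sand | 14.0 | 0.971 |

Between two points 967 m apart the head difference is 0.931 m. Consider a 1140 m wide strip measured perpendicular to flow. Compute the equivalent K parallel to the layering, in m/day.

Flow is parallel to layering, so each bed carries its own Darcy discharge and the transmissivities add.
Σ(K_i·b_i) = 0.0744×11.5 + 0.971×14.0 = 14.45 m²/day.
Total thickness b = 25.50 m, so K_eq = Σ(K_i·b_i)/b = 0.5667 m/day.

0.567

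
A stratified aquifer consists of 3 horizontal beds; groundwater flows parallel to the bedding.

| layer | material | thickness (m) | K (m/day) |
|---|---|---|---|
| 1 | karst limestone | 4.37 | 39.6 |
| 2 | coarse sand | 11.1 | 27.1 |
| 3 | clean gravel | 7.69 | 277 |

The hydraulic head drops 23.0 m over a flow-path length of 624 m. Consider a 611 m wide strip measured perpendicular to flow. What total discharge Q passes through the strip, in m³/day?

58600

Flow is parallel to layering, so each bed carries its own Darcy discharge and the transmissivities add.
Σ(K_i·b_i) = 39.6×4.37 + 27.1×11.1 + 277×7.69 = 2604 m²/day.
Hydraulic gradient i = Δh / L = 23.0 / 624 = 0.03686.
Q = Σ(K_i·b_i) · W · i = 2604 × 611 × 0.03686 = 58644 m³/day.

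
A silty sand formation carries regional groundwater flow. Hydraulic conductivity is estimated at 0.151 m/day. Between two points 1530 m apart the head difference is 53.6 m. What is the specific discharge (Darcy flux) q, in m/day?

0.00529

Hydraulic gradient i = Δh / L = 53.6 / 1530 = 0.03503.
Specific discharge q = K · i = 0.1510 × 0.03503 = 0.005290 m/day.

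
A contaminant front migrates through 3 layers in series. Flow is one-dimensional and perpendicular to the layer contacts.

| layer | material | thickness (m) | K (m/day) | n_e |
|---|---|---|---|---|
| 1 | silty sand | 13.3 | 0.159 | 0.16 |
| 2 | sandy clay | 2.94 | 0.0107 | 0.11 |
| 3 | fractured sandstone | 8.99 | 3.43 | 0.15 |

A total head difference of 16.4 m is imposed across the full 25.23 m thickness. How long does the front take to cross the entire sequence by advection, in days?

With flow normal to the layers, continuity requires the same specific discharge q through every layer.
Σ(b_i/K_i) = 13.3/0.159 + 2.94/0.0107 + 8.99/3.43 = 361.0 d.
q = Δh / Σ(b_i/K_i) = 16.4 / 361.0 = 0.04542 m/day.
In each layer the seepage velocity is v_i = q/n_i, so the layer transit time is t_i = b_i·n_i / q:
  layer 1 (silty sand): t_1 = 13.3 × 0.16 / 0.04542 = 46.85 d
  layer 2 (sandy clay): t_2 = 2.94 × 0.11 / 0.04542 = 7.119 d
  layer 3 (fractured sandstone): t_3 = 8.99 × 0.15 / 0.04542 = 29.69 d
Total t = Σ t_i = 83.65 days.

83.7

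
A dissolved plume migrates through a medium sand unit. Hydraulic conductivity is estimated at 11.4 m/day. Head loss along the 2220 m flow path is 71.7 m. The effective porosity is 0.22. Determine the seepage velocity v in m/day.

1.67

Hydraulic gradient i = Δh / L = 71.7 / 2220 = 0.03230.
Darcy flux q = K · i = 11.40 × 0.03230 = 0.3682 m/day.
Seepage velocity v = q / n_e = 0.3682 / 0.22 = 1.674 m/day.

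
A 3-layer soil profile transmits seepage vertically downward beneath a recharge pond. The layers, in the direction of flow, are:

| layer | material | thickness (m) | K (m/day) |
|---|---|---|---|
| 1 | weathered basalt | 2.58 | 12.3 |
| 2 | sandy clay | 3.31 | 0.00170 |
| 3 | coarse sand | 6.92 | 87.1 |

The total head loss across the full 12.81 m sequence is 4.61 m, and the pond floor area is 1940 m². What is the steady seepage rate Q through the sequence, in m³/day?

4.59

Flow is perpendicular to layering, so the layers act in series and the equivalent K is the thickness-weighted harmonic mean.
Total thickness L = 2.58 + 3.31 + 6.92 = 12.81 m.
Σ(b_i/K_i) = 2.58/12.3 + 3.31/0.00170 + 6.92/87.1 = 1947 d.
K_eq = L / Σ(b_i/K_i) = 12.81 / 1947 = 0.006578 m/day.
Q = K_eq · A · (Δh/L) = 0.006578 × 1940 × (4.61/12.81) = 4.593 m³/day.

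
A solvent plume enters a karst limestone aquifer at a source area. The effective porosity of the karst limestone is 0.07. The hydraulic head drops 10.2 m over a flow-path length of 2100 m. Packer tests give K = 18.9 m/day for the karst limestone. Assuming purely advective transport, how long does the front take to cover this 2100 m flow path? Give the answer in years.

4.38

Hydraulic gradient i = Δh / L = 10.2 / 2100 = 0.004857.
Darcy flux q = K · i = 18.90 × 0.004857 = 0.09180 m/day.
Seepage velocity v = q / n_e = 0.09180 / 0.07 = 1.311 m/day.
Travel time t = L / v = 2100 / 1.311 = 1601 days = 4.384 years.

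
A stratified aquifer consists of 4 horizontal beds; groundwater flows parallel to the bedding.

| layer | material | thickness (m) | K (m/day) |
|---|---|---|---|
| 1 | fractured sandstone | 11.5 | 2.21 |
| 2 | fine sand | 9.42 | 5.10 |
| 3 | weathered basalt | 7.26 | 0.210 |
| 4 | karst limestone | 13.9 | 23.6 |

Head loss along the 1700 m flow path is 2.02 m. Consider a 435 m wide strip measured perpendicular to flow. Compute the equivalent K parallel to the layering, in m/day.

9.58

Flow is parallel to layering, so each bed carries its own Darcy discharge and the transmissivities add.
Σ(K_i·b_i) = 2.21×11.5 + 5.10×9.42 + 0.210×7.26 + 23.6×13.9 = 403.0 m²/day.
Total thickness b = 42.08 m, so K_eq = Σ(K_i·b_i)/b = 9.578 m/day.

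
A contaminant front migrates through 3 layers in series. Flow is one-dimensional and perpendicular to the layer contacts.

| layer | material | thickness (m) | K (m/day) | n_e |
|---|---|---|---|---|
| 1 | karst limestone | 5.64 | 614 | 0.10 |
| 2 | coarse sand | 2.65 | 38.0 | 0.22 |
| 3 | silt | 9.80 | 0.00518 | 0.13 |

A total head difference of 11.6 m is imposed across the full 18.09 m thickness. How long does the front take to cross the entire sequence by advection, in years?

With flow normal to the layers, continuity requires the same specific discharge q through every layer.
Σ(b_i/K_i) = 5.64/614 + 2.65/38.0 + 9.80/0.00518 = 1892 d.
q = Δh / Σ(b_i/K_i) = 11.6 / 1892 = 0.006131 m/day.
In each layer the seepage velocity is v_i = q/n_i, so the layer transit time is t_i = b_i·n_i / q:
  layer 1 (karst limestone): t_1 = 5.64 × 0.10 / 0.006131 = 91.99 d
  layer 2 (coarse sand): t_2 = 2.65 × 0.22 / 0.006131 = 95.09 d
  layer 3 (silt): t_3 = 9.80 × 0.13 / 0.006131 = 207.8 d
Total t = Σ t_i = 394.9 days = 1.081 years.

1.08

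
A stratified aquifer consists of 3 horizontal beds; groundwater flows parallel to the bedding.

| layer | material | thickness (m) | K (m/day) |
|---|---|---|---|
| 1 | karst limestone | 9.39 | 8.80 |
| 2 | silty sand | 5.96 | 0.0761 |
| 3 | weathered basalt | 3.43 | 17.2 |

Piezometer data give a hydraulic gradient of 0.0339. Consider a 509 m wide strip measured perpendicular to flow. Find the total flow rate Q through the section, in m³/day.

2450

Flow is parallel to layering, so each bed carries its own Darcy discharge and the transmissivities add.
Σ(K_i·b_i) = 8.80×9.39 + 0.0761×5.96 + 17.2×3.43 = 142.1 m²/day.
Hydraulic gradient i = 0.0339.
Q = Σ(K_i·b_i) · W · i = 142.1 × 509 × 0.03390 = 2452 m³/day.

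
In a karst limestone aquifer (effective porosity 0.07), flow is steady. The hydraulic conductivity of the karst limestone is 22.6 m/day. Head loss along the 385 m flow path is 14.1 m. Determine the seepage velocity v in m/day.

11.8

Hydraulic gradient i = Δh / L = 14.1 / 385 = 0.03662.
Darcy flux q = K · i = 22.60 × 0.03662 = 0.8277 m/day.
Seepage velocity v = q / n_e = 0.8277 / 0.07 = 11.82 m/day.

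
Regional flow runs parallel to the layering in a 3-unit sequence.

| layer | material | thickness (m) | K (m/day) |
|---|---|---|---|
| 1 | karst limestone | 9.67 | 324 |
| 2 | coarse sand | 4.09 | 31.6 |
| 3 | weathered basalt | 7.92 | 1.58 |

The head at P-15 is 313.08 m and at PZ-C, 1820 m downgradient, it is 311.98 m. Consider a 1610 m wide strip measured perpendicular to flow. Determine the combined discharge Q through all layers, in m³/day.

3190

Flow is parallel to layering, so each bed carries its own Darcy discharge and the transmissivities add.
Σ(K_i·b_i) = 324×9.67 + 31.6×4.09 + 1.58×7.92 = 3275 m²/day.
Hydraulic gradient i = (313.08 − 311.98) / 1820 = 1.1 / 1820 = 0.0006044.
Q = Σ(K_i·b_i) · W · i = 3275 × 1610 × 0.0006044 = 3187 m³/day.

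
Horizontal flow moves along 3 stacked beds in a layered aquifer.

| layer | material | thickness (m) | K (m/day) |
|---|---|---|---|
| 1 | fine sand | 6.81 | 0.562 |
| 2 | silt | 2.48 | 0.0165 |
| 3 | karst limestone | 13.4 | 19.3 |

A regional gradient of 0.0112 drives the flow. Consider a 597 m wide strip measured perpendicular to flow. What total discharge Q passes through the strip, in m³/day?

Flow is parallel to layering, so each bed carries its own Darcy discharge and the transmissivities add.
Σ(K_i·b_i) = 0.562×6.81 + 0.0165×2.48 + 19.3×13.4 = 262.5 m²/day.
Hydraulic gradient i = 0.0112.
Q = Σ(K_i·b_i) · W · i = 262.5 × 597 × 0.01120 = 1755 m³/day.

1760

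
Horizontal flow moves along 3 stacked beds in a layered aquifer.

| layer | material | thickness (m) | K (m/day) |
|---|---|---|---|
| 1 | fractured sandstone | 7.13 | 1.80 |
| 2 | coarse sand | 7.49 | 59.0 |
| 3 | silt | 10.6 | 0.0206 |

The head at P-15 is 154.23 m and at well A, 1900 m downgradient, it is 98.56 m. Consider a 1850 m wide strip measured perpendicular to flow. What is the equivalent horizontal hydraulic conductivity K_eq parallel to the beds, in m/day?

18.0

Flow is parallel to layering, so each bed carries its own Darcy discharge and the transmissivities add.
Σ(K_i·b_i) = 1.80×7.13 + 59.0×7.49 + 0.0206×10.6 = 455.0 m²/day.
Total thickness b = 25.22 m, so K_eq = Σ(K_i·b_i)/b = 18.04 m/day.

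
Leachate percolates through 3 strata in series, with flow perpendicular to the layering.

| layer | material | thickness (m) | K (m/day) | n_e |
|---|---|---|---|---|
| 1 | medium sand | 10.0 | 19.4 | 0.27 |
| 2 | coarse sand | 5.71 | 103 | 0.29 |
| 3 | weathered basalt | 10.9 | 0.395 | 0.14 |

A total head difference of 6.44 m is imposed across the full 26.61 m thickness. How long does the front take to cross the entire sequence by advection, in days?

With flow normal to the layers, continuity requires the same specific discharge q through every layer.
Σ(b_i/K_i) = 10.0/19.4 + 5.71/103 + 10.9/0.395 = 28.17 d.
q = Δh / Σ(b_i/K_i) = 6.44 / 28.17 = 0.2286 m/day.
In each layer the seepage velocity is v_i = q/n_i, so the layer transit time is t_i = b_i·n_i / q:
  layer 1 (medium sand): t_1 = 10.0 × 0.27 / 0.2286 = 11.81 d
  layer 2 (coarse sand): t_2 = 5.71 × 0.29 / 0.2286 = 7.242 d
  layer 3 (weathered basalt): t_3 = 10.9 × 0.14 / 0.2286 = 6.674 d
Total t = Σ t_i = 25.72 days.

25.7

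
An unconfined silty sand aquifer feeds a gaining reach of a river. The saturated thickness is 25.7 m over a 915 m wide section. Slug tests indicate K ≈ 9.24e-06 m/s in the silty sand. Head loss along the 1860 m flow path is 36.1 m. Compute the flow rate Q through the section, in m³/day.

364

Convert K: 9.24e-06 m/s × 86400 = 0.7983 m/day.
Cross-sectional area A = 915 × 25.7 = 23516 m².
Hydraulic gradient i = Δh / L = 36.1 / 1860 = 0.01941.
Darcy's law: Q = K · A · i = 0.7983 × 23516 × 0.01941 = 364.4 m³/day.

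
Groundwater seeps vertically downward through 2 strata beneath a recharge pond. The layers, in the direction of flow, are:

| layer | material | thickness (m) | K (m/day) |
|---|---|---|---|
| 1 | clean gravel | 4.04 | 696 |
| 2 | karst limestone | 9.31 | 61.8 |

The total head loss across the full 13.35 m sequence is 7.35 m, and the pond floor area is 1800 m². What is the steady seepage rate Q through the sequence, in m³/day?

84600

Flow is perpendicular to layering, so the layers act in series and the equivalent K is the thickness-weighted harmonic mean.
Total thickness L = 4.04 + 9.31 = 13.35 m.
Σ(b_i/K_i) = 4.04/696 + 9.31/61.8 = 0.1565 d.
K_eq = L / Σ(b_i/K_i) = 13.35 / 0.1565 = 85.33 m/day.
Q = K_eq · A · (Δh/L) = 85.33 × 1800 × (7.35/13.35) = 84563 m³/day.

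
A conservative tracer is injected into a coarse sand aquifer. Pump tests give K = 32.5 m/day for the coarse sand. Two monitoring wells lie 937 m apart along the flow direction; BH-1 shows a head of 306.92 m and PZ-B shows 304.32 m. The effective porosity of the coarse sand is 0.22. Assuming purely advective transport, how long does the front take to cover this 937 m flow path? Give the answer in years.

Hydraulic gradient i = (306.92 − 304.32) / 937 = 2.6 / 937 = 0.002775.
Darcy flux q = K · i = 32.50 × 0.002775 = 0.09018 m/day.
Seepage velocity v = q / n_e = 0.09018 / 0.22 = 0.4099 m/day.
Travel time t = L / v = 937 / 0.4099 = 2286 days = 6.258 years.

6.26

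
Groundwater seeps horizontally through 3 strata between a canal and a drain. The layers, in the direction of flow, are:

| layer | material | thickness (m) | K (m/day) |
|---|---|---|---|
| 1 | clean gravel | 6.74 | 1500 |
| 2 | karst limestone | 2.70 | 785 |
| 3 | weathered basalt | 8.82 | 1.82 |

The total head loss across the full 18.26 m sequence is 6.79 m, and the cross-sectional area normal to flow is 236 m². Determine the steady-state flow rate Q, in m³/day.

330

Flow is perpendicular to layering, so the layers act in series and the equivalent K is the thickness-weighted harmonic mean.
Total thickness L = 6.74 + 2.70 + 8.82 = 18.26 m.
Σ(b_i/K_i) = 6.74/1500 + 2.70/785 + 8.82/1.82 = 4.854 d.
K_eq = L / Σ(b_i/K_i) = 18.26 / 4.854 = 3.762 m/day.
Q = K_eq · A · (Δh/L) = 3.762 × 236 × (6.79/18.26) = 330.1 m³/day.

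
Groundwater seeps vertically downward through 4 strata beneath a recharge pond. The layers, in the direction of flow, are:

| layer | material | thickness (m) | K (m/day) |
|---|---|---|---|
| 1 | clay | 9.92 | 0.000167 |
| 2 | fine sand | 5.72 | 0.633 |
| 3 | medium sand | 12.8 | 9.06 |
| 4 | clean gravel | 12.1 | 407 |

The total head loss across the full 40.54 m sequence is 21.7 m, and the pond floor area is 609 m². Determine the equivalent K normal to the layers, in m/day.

Flow is perpendicular to layering, so the layers act in series and the equivalent K is the thickness-weighted harmonic mean.
Total thickness L = 9.92 + 5.72 + 12.8 + 12.1 = 40.54 m.
Σ(b_i/K_i) = 9.92/0.000167 + 5.72/0.633 + 12.8/9.06 + 12.1/407 = 59412 d.
K_eq = L / Σ(b_i/K_i) = 40.54 / 59412 = 0.0006824 m/day.

0.000682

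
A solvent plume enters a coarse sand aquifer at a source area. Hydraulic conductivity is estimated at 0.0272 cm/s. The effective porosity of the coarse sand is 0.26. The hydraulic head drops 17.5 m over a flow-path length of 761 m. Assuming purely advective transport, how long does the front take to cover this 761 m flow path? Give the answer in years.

1.00

Convert K: 0.0272 cm/s × 864 = 23.50 m/day.
Hydraulic gradient i = Δh / L = 17.5 / 761 = 0.02300.
Darcy flux q = K · i = 23.50 × 0.02300 = 0.5404 m/day.
Seepage velocity v = q / n_e = 0.5404 / 0.26 = 2.079 m/day.
Travel time t = L / v = 761 / 2.079 = 366.1 days = 1.002 years.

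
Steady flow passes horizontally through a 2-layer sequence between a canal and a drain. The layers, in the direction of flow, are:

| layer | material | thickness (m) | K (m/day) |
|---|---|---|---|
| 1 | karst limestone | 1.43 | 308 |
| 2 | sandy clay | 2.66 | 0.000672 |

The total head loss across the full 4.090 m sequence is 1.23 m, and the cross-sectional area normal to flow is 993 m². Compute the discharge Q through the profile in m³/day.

Flow is perpendicular to layering, so the layers act in series and the equivalent K is the thickness-weighted harmonic mean.
Total thickness L = 1.43 + 2.66 = 4.090 m.
Σ(b_i/K_i) = 1.43/308 + 2.66/0.000672 = 3958 d.
K_eq = L / Σ(b_i/K_i) = 4.090 / 3958 = 0.001033 m/day.
Q = K_eq · A · (Δh/L) = 0.001033 × 993 × (1.23/4.090) = 0.3086 m³/day.

0.309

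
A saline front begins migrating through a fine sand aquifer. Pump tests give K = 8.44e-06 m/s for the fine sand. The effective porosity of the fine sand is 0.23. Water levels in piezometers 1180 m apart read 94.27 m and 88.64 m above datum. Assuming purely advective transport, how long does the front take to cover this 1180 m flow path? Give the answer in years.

Convert K: 8.44e-06 m/s × 86400 = 0.7292 m/day.
Hydraulic gradient i = (94.27 − 88.64) / 1180 = 5.63 / 1180 = 0.004771.
Darcy flux q = K · i = 0.7292 × 0.004771 = 0.003479 m/day.
Seepage velocity v = q / n_e = 0.003479 / 0.23 = 0.01513 m/day.
Travel time t = L / v = 1180 / 0.01513 = 78006 days = 213.6 years.

214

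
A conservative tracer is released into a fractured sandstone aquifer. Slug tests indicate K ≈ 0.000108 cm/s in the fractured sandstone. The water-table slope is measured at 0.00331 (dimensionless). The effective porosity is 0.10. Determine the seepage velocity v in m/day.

0.00309

Convert K: 0.000108 cm/s × 864 = 0.09331 m/day.
Hydraulic gradient i = 0.00331.
Darcy flux q = K · i = 0.09331 × 0.003310 = 0.0003089 m/day.
Seepage velocity v = q / n_e = 0.0003089 / 0.10 = 0.003089 m/day.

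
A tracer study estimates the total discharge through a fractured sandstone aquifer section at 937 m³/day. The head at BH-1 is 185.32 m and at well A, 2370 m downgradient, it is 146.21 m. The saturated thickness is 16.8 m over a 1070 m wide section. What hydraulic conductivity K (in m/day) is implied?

Cross-sectional area A = 1070 × 16.8 = 17976 m².
Hydraulic gradient i = (185.32 − 146.21) / 2370 = 39.11 / 2370 = 0.01650.
From Q = K·A·i, K = Q / (A·i) = 937 / (17976 × 0.01650) = 3.159 m/day.

3.16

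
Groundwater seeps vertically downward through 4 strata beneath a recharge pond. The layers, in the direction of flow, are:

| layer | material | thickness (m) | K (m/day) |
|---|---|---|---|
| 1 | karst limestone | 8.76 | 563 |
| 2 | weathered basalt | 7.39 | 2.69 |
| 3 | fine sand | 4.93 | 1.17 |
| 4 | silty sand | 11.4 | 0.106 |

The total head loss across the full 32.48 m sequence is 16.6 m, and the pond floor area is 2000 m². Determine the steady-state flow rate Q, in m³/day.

Flow is perpendicular to layering, so the layers act in series and the equivalent K is the thickness-weighted harmonic mean.
Total thickness L = 8.76 + 7.39 + 4.93 + 11.4 = 32.48 m.
Σ(b_i/K_i) = 8.76/563 + 7.39/2.69 + 4.93/1.17 + 11.4/0.106 = 114.5 d.
K_eq = L / Σ(b_i/K_i) = 32.48 / 114.5 = 0.2836 m/day.
Q = K_eq · A · (Δh/L) = 0.2836 × 2000 × (16.6/32.48) = 289.9 m³/day.

290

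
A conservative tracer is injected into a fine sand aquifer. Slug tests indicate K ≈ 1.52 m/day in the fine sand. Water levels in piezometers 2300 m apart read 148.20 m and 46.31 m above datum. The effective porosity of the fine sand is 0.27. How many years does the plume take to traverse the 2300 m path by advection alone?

25.2

Hydraulic gradient i = (148.20 − 46.31) / 2300 = 101.89 / 2300 = 0.04430.
Darcy flux q = K · i = 1.520 × 0.04430 = 0.06734 m/day.
Seepage velocity v = q / n_e = 0.06734 / 0.27 = 0.2494 m/day.
Travel time t = L / v = 2300 / 0.2494 = 9222 days = 25.25 years.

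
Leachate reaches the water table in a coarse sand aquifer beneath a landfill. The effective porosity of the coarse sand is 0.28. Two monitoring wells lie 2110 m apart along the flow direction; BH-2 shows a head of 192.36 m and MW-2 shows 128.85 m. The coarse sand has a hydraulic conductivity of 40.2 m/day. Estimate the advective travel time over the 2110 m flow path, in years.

1.34

Hydraulic gradient i = (192.36 − 128.85) / 2110 = 63.51 / 2110 = 0.03010.
Darcy flux q = K · i = 40.20 × 0.03010 = 1.210 m/day.
Seepage velocity v = q / n_e = 1.210 / 0.28 = 4.321 m/day.
Travel time t = L / v = 2110 / 4.321 = 488.3 days = 1.337 years.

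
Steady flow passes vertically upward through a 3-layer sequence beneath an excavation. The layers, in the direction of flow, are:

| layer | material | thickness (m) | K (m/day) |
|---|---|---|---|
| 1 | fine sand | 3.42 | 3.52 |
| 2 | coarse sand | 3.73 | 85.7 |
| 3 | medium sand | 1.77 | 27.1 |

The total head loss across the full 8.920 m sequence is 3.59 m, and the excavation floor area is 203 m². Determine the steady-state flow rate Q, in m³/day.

Flow is perpendicular to layering, so the layers act in series and the equivalent K is the thickness-weighted harmonic mean.
Total thickness L = 3.42 + 3.73 + 1.77 = 8.920 m.
Σ(b_i/K_i) = 3.42/3.52 + 3.73/85.7 + 1.77/27.1 = 1.080 d.
K_eq = L / Σ(b_i/K_i) = 8.920 / 1.080 = 8.256 m/day.
Q = K_eq · A · (Δh/L) = 8.256 × 203 × (3.59/8.920) = 674.5 m³/day.

675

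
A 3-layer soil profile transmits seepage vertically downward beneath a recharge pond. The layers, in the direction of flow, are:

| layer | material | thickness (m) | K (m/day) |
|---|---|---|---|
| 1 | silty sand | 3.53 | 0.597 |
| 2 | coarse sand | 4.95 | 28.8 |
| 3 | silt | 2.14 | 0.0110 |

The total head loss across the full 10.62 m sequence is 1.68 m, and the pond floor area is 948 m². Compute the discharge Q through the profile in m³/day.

Flow is perpendicular to layering, so the layers act in series and the equivalent K is the thickness-weighted harmonic mean.
Total thickness L = 3.53 + 4.95 + 2.14 = 10.62 m.
Σ(b_i/K_i) = 3.53/0.597 + 4.95/28.8 + 2.14/0.0110 = 200.6 d.
K_eq = L / Σ(b_i/K_i) = 10.62 / 200.6 = 0.05293 m/day.
Q = K_eq · A · (Δh/L) = 0.05293 × 948 × (1.68/10.62) = 7.938 m³/day.

7.94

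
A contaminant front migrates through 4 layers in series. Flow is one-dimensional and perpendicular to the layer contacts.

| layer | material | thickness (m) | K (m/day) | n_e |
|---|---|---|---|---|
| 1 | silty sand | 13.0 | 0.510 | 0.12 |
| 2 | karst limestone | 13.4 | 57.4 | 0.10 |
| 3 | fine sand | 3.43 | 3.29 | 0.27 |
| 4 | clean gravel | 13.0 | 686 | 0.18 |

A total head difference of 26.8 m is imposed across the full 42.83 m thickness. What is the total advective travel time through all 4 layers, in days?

6.16

With flow normal to the layers, continuity requires the same specific discharge q through every layer.
Σ(b_i/K_i) = 13.0/0.510 + 13.4/57.4 + 3.43/3.29 + 13.0/686 = 26.79 d.
q = Δh / Σ(b_i/K_i) = 26.8 / 26.79 = 1.001 m/day.
In each layer the seepage velocity is v_i = q/n_i, so the layer transit time is t_i = b_i·n_i / q:
  layer 1 (silty sand): t_1 = 13.0 × 0.12 / 1.001 = 1.559 d
  layer 2 (karst limestone): t_2 = 13.4 × 0.10 / 1.001 = 1.339 d
  layer 3 (fine sand): t_3 = 3.43 × 0.27 / 1.001 = 0.9256 d
  layer 4 (clean gravel): t_4 = 13.0 × 0.18 / 1.001 = 2.339 d
Total t = Σ t_i = 6.163 days.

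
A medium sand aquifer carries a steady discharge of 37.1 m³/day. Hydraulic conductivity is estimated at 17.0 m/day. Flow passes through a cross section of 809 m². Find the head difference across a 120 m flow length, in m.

From Q = K·A·i, i = Q / (K·A) = 37.1 / (17.00 × 809.0) = 0.002698.
Head loss Δh = i · L = 0.002698 × 120 = 0.3237 m.

0.324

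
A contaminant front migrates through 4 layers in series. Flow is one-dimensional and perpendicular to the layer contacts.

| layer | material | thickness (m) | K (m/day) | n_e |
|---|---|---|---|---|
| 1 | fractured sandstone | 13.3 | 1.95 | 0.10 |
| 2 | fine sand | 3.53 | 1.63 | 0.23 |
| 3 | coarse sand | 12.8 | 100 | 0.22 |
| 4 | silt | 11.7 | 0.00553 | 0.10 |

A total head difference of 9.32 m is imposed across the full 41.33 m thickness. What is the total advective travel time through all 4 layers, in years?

With flow normal to the layers, continuity requires the same specific discharge q through every layer.
Σ(b_i/K_i) = 13.3/1.95 + 3.53/1.63 + 12.8/100 + 11.7/0.00553 = 2125 d.
q = Δh / Σ(b_i/K_i) = 9.32 / 2125 = 0.004386 m/day.
In each layer the seepage velocity is v_i = q/n_i, so the layer transit time is t_i = b_i·n_i / q:
  layer 1 (fractured sandstone): t_1 = 13.3 × 0.10 / 0.004386 = 303.2 d
  layer 2 (fine sand): t_2 = 3.53 × 0.23 / 0.004386 = 185.1 d
  layer 3 (coarse sand): t_3 = 12.8 × 0.22 / 0.004386 = 642.0 d
  layer 4 (silt): t_4 = 11.7 × 0.10 / 0.004386 = 266.7 d
Total t = Σ t_i = 1397 days = 3.825 years.

3.83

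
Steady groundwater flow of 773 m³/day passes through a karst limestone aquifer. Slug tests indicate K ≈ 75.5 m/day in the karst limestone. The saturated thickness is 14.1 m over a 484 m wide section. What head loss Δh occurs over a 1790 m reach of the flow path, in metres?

2.69

Cross-sectional area A = 484 × 14.1 = 6824 m².
From Q = K·A·i, i = Q / (K·A) = 773 / (75.50 × 6824) = 0.001500.
Head loss Δh = i · L = 0.001500 × 1790 = 2.685 m.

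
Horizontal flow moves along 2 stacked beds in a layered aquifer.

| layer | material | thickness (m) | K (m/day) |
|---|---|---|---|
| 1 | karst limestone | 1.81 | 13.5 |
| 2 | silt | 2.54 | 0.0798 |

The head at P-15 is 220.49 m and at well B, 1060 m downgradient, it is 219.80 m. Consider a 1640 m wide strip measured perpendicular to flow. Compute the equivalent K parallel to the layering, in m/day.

5.66

Flow is parallel to layering, so each bed carries its own Darcy discharge and the transmissivities add.
Σ(K_i·b_i) = 13.5×1.81 + 0.0798×2.54 = 24.64 m²/day.
Total thickness b = 4.350 m, so K_eq = Σ(K_i·b_i)/b = 5.664 m/day.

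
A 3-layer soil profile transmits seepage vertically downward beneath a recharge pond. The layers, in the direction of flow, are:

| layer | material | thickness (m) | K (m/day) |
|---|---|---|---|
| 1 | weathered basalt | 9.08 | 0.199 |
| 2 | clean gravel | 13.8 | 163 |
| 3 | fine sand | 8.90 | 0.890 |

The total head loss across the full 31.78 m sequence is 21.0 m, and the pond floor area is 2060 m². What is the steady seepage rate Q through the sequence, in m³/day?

Flow is perpendicular to layering, so the layers act in series and the equivalent K is the thickness-weighted harmonic mean.
Total thickness L = 9.08 + 13.8 + 8.90 = 31.78 m.
Σ(b_i/K_i) = 9.08/0.199 + 13.8/163 + 8.90/0.890 = 55.71 d.
K_eq = L / Σ(b_i/K_i) = 31.78 / 55.71 = 0.5704 m/day.
Q = K_eq · A · (Δh/L) = 0.5704 × 2060 × (21.0/31.78) = 776.5 m³/day.

776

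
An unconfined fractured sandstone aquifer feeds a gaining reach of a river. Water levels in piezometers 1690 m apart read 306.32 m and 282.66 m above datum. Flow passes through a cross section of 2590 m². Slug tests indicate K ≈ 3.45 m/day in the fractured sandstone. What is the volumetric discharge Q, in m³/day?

125

Hydraulic gradient i = (306.32 − 282.66) / 1690 = 23.66 / 1690 = 0.01400.
Darcy's law: Q = K · A · i = 3.450 × 2590 × 0.01400 = 125.1 m³/day.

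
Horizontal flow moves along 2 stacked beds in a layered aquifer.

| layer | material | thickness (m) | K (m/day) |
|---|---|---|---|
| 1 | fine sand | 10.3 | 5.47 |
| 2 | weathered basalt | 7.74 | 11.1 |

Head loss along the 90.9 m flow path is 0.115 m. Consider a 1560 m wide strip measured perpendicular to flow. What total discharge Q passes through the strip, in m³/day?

Flow is parallel to layering, so each bed carries its own Darcy discharge and the transmissivities add.
Σ(K_i·b_i) = 5.47×10.3 + 11.1×7.74 = 142.3 m²/day.
Hydraulic gradient i = Δh / L = 0.115 / 90.9 = 0.001265.
Q = Σ(K_i·b_i) · W · i = 142.3 × 1560 × 0.001265 = 280.8 m³/day.

281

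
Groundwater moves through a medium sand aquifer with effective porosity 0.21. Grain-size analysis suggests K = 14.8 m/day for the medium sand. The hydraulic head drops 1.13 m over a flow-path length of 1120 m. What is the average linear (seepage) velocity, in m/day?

Hydraulic gradient i = Δh / L = 1.13 / 1120 = 0.001009.
Darcy flux q = K · i = 14.80 × 0.001009 = 0.01493 m/day.
Seepage velocity v = q / n_e = 0.01493 / 0.21 = 0.07111 m/day.

0.0711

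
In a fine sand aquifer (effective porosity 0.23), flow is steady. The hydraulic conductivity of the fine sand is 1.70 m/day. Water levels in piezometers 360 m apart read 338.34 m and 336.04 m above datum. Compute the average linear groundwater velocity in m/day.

0.0472

Hydraulic gradient i = (338.34 − 336.04) / 360 = 2.3 / 360 = 0.006389.
Darcy flux q = K · i = 1.700 × 0.006389 = 0.01086 m/day.
Seepage velocity v = q / n_e = 0.01086 / 0.23 = 0.04722 m/day.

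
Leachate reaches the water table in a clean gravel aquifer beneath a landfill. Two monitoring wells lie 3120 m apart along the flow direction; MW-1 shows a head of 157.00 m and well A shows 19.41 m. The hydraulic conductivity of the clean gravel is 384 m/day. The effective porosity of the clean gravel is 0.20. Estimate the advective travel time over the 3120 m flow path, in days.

36.8

Hydraulic gradient i = (157.00 − 19.41) / 3120 = 137.59 / 3120 = 0.04410.
Darcy flux q = K · i = 384.0 × 0.04410 = 16.93 m/day.
Seepage velocity v = q / n_e = 16.93 / 0.20 = 84.67 m/day.
Travel time t = L / v = 3120 / 84.67 = 36.85 days.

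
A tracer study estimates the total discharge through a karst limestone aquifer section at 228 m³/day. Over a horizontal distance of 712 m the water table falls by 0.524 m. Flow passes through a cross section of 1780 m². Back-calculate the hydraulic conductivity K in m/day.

Hydraulic gradient i = Δh / L = 0.524 / 712 = 0.0007360.
From Q = K·A·i, K = Q / (A·i) = 228 / (1780 × 0.0007360) = 174.0 m/day.

174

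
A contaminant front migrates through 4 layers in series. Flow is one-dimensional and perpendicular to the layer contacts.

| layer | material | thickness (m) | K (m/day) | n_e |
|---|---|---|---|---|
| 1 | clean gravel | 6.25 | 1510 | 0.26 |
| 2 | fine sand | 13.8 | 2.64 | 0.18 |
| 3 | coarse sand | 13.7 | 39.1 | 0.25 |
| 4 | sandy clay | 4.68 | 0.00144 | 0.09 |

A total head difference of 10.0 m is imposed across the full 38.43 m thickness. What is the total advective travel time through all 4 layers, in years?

With flow normal to the layers, continuity requires the same specific discharge q through every layer.
Σ(b_i/K_i) = 6.25/1510 + 13.8/2.64 + 13.7/39.1 + 4.68/0.00144 = 3256 d.
q = Δh / Σ(b_i/K_i) = 10.0 / 3256 = 0.003072 m/day.
In each layer the seepage velocity is v_i = q/n_i, so the layer transit time is t_i = b_i·n_i / q:
  layer 1 (clean gravel): t_1 = 6.25 × 0.26 / 0.003072 = 529.0 d
  layer 2 (fine sand): t_2 = 13.8 × 0.18 / 0.003072 = 808.7 d
  layer 3 (coarse sand): t_3 = 13.7 × 0.25 / 0.003072 = 1115 d
  layer 4 (sandy clay): t_4 = 4.68 × 0.09 / 0.003072 = 137.1 d
Total t = Σ t_i = 2590 days = 7.091 years.

7.09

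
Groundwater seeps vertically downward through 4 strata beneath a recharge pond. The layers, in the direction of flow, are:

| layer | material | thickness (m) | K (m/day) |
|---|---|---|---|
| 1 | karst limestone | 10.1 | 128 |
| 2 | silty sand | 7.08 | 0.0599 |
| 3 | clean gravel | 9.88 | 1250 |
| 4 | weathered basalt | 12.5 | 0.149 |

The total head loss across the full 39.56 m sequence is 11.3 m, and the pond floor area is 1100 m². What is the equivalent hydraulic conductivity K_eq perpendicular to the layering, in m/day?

0.196

Flow is perpendicular to layering, so the layers act in series and the equivalent K is the thickness-weighted harmonic mean.
Total thickness L = 10.1 + 7.08 + 9.88 + 12.5 = 39.56 m.
Σ(b_i/K_i) = 10.1/128 + 7.08/0.0599 + 9.88/1250 + 12.5/0.149 = 202.2 d.
K_eq = L / Σ(b_i/K_i) = 39.56 / 202.2 = 0.1957 m/day.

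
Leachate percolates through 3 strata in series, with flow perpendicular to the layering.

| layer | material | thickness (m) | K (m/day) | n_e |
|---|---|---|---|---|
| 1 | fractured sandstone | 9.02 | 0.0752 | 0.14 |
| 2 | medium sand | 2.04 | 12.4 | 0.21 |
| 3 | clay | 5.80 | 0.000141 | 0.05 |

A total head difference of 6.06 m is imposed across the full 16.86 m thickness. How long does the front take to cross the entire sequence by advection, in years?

With flow normal to the layers, continuity requires the same specific discharge q through every layer.
Σ(b_i/K_i) = 9.02/0.0752 + 2.04/12.4 + 5.80/0.000141 = 41255 d.
q = Δh / Σ(b_i/K_i) = 6.06 / 41255 = 0.0001469 m/day.
In each layer the seepage velocity is v_i = q/n_i, so the layer transit time is t_i = b_i·n_i / q:
  layer 1 (fractured sandstone): t_1 = 9.02 × 0.14 / 0.0001469 = 8597 d
  layer 2 (medium sand): t_2 = 2.04 × 0.21 / 0.0001469 = 2916 d
  layer 3 (clay): t_3 = 5.80 × 0.05 / 0.0001469 = 1974 d
Total t = Σ t_i = 13487 days = 36.93 years.

36.9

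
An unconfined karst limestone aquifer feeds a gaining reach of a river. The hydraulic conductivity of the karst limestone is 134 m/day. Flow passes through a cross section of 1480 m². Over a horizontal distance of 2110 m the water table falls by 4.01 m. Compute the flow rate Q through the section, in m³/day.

377

Hydraulic gradient i = Δh / L = 4.01 / 2110 = 0.001900.
Darcy's law: Q = K · A · i = 134.0 × 1480 × 0.001900 = 376.9 m³/day.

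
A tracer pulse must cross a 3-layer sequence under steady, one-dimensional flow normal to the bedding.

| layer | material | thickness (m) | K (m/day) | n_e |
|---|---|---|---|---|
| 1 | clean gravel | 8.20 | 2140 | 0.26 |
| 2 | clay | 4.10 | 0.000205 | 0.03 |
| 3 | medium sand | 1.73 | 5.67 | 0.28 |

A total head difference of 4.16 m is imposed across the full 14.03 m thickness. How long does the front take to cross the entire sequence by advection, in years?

With flow normal to the layers, continuity requires the same specific discharge q through every layer.
Σ(b_i/K_i) = 8.20/2140 + 4.10/0.000205 + 1.73/5.67 = 20000 d.
q = Δh / Σ(b_i/K_i) = 4.16 / 20000 = 0.0002080 m/day.
In each layer the seepage velocity is v_i = q/n_i, so the layer transit time is t_i = b_i·n_i / q:
  layer 1 (clean gravel): t_1 = 8.20 × 0.26 / 0.0002080 = 10250 d
  layer 2 (clay): t_2 = 4.10 × 0.03 / 0.0002080 = 591.4 d
  layer 3 (medium sand): t_3 = 1.73 × 0.28 / 0.0002080 = 2329 d
Total t = Σ t_i = 13170 days = 36.06 years.

36.1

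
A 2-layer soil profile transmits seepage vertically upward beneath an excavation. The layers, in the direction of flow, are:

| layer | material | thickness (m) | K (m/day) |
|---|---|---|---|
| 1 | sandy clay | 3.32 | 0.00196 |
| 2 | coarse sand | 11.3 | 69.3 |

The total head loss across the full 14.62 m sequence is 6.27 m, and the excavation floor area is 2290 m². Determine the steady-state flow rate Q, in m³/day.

8.48

Flow is perpendicular to layering, so the layers act in series and the equivalent K is the thickness-weighted harmonic mean.
Total thickness L = 3.32 + 11.3 = 14.62 m.
Σ(b_i/K_i) = 3.32/0.00196 + 11.3/69.3 = 1694 d.
K_eq = L / Σ(b_i/K_i) = 14.62 / 1694 = 0.008630 m/day.
Q = K_eq · A · (Δh/L) = 0.008630 × 2290 × (6.27/14.62) = 8.476 m³/day.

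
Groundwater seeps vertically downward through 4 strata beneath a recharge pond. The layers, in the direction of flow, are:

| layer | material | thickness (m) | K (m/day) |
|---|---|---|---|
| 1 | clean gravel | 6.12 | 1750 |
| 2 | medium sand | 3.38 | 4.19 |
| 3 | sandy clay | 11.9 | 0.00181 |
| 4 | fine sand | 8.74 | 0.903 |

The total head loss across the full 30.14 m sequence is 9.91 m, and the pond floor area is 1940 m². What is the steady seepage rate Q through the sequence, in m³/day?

Flow is perpendicular to layering, so the layers act in series and the equivalent K is the thickness-weighted harmonic mean.
Total thickness L = 6.12 + 3.38 + 11.9 + 8.74 = 30.14 m.
Σ(b_i/K_i) = 6.12/1750 + 3.38/4.19 + 11.9/0.00181 + 8.74/0.903 = 6585 d.
K_eq = L / Σ(b_i/K_i) = 30.14 / 6585 = 0.004577 m/day.
Q = K_eq · A · (Δh/L) = 0.004577 × 1940 × (9.91/30.14) = 2.920 m³/day.

2.92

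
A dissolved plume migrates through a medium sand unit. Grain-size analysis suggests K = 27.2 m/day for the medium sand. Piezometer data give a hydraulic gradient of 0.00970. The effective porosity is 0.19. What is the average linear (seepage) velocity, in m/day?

1.39

Hydraulic gradient i = 0.00970.
Darcy flux q = K · i = 27.20 × 0.009700 = 0.2638 m/day.
Seepage velocity v = q / n_e = 0.2638 / 0.19 = 1.389 m/day.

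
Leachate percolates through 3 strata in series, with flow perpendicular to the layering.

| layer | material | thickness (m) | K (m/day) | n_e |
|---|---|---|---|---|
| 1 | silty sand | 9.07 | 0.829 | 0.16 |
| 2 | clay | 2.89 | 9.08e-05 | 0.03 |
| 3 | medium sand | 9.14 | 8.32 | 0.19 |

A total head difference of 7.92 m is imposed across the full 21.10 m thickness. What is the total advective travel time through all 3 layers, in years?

With flow normal to the layers, continuity requires the same specific discharge q through every layer.
Σ(b_i/K_i) = 9.07/0.829 + 2.89/9.08e-05 + 9.14/8.32 = 31840 d.
q = Δh / Σ(b_i/K_i) = 7.92 / 31840 = 0.0002487 m/day.
In each layer the seepage velocity is v_i = q/n_i, so the layer transit time is t_i = b_i·n_i / q:
  layer 1 (silty sand): t_1 = 9.07 × 0.16 / 0.0002487 = 5834 d
  layer 2 (clay): t_2 = 2.89 × 0.03 / 0.0002487 = 348.6 d
  layer 3 (medium sand): t_3 = 9.14 × 0.19 / 0.0002487 = 6982 d
Total t = Σ t_i = 13164 days = 36.04 years.

36.0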